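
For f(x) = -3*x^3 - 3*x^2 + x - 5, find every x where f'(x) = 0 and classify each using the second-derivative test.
f'(x) = -9*x^2 - 6*x + 1

Solve f'(x) = 0:
  9*x^2 + 6*x - 1 = 0 has no rational roots; quadratic formula: x = (-6 ± √72)/18.
  ⇒ x = -sqrt(2)/3 - 1/3 ≈ -0.8047, -1/3 + sqrt(2)/3 ≈ 0.1381

f''(x) = -18*x - 6
Second-derivative test at each critical point:
  f''(-0.8047) = 8.4853 > 0 → local minimum
  f''(0.1381) = -8.4853 < 0 → local maximum

Critical points: x = -sqrt(2)/3 - 1/3 ≈ -0.8047 (local minimum); x = -1/3 + sqrt(2)/3 ≈ 0.1381 (local maximum)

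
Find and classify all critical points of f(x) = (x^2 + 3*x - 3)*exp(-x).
f'(x) = (-x^2 - x + 6)*exp(-x)

Solve f'(x) = 0:
  f'(x) = (-x^2 - x + 6)·exp(-x) and exp(-x) > 0 for every x, so f'(x) = 0 ⇔ -x^2 - x + 6 = 0.
  Factor: -x^2 - x + 6 = -(x - 2)*(x + 3) = 0.
  ⇒ x = -3, 2

f''(x) = (x^2 - x - 7)*exp(-x)
Second-derivative test at each critical point:
  f''(-3) = 100.4277 > 0 → local minimum
  f''(2) = -0.6767 < 0 → local maximum

Critical points: x = -3 (local minimum); x = 2 (local maximum)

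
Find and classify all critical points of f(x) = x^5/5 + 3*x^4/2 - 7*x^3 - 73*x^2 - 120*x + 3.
f'(x) = x^4 + 6*x^3 - 21*x^2 - 146*x - 120

Solve f'(x) = 0:
  Factor: x^4 + 6*x^3 - 21*x^2 - 146*x - 120 = (x - 5)*(x + 1)*(x + 4)*(x + 6) = 0.
  ⇒ x = -6, -4, -1, 5

f''(x) = 4*x^3 + 18*x^2 - 42*x - 146
Second-derivative test at each critical point:
  f''(-6) = -110 < 0 → local maximum
  f''(-4) = 54 > 0 → local minimum
  f''(-1) = -90 < 0 → local maximum
  f''(5) = 594 > 0 → local minimum

Critical points: x = -6 (local maximum); x = -4 (local minimum); x = -1 (local maximum); x = 5 (local minimum)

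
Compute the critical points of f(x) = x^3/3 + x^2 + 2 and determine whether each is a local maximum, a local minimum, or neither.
f'(x) = x*(x + 2)

Solve f'(x) = 0:
  Factor: x^2 + 2*x = x*(x + 2) = 0.
  ⇒ x = -2, 0

f''(x) = 2*x + 2
Second-derivative test at each critical point:
  f''(-2) = -2 < 0 → local maximum
  f''(0) = 2 > 0 → local minimum

Critical points: x = -2 (local maximum); x = 0 (local minimum)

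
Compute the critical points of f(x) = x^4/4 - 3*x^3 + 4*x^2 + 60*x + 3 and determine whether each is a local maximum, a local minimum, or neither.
f'(x) = x^3 - 9*x^2 + 8*x + 60

Solve f'(x) = 0:
  Factor: x^3 - 9*x^2 + 8*x + 60 = (x - 6)*(x - 5)*(x + 2) = 0.
  ⇒ x = -2, 5, 6

f''(x) = 3*x^2 - 18*x + 8
Second-derivative test at each critical point:
  f''(-2) = 56 > 0 → local minimum
  f''(5) = -7 < 0 → local maximum
  f''(6) = 8 > 0 → local minimum

Critical points: x = -2 (local minimum); x = 5 (local maximum); x = 6 (local minimum)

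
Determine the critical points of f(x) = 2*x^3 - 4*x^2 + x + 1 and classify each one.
f'(x) = 6*x^2 - 8*x + 1

Solve f'(x) = 0:
  6*x^2 - 8*x + 1 = 0 has no rational roots; quadratic formula: x = (8 ± √40)/12.
  ⇒ x = 2/3 - sqrt(10)/6 ≈ 0.1396, sqrt(10)/6 + 2/3 ≈ 1.1937

f''(x) = 12*x - 8
Second-derivative test at each critical point:
  f''(0.1396) = -6.3246 < 0 → local maximum
  f''(1.1937) = 6.3246 > 0 → local minimum

Critical points: x = 2/3 - sqrt(10)/6 ≈ 0.1396 (local maximum); x = sqrt(10)/6 + 2/3 ≈ 1.1937 (local minimum)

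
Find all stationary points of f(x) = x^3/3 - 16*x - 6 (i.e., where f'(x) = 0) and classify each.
f'(x) = x^2 - 16

Solve f'(x) = 0:
  Factor: x^2 - 16 = (x - 4)*(x + 4) = 0.
  ⇒ x = -4, 4

f''(x) = 2*x
Second-derivative test at each critical point:
  f''(-4) = -8 < 0 → local maximum
  f''(4) = 8 > 0 → local minimum

Critical points: x = -4 (local maximum); x = 4 (local minimum)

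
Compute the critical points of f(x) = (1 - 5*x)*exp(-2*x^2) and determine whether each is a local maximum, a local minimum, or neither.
f'(x) = (4*x*(5*x - 1) - 5)*exp(-2*x^2)

Solve f'(x) = 0:
  f'(x) = (20*x^2 - 4*x - 5)·exp(-2*x^2) and exp(-2*x^2) > 0 for every x, so f'(x) = 0 ⇔ 20*x^2 - 4*x - 5 = 0.
  20*x^2 - 4*x - 5 = 0 has no rational roots; quadratic formula: x = (4 ± √416)/40.
  ⇒ x = 1/10 - sqrt(26)/10 ≈ -0.4099, 1/10 + sqrt(26)/10 ≈ 0.6099

f''(x) = 4*(4*x^2*(1 - 5*x) + 15*x - 1)*exp(-2*x^2)
Second-derivative test at each critical point:
  f''(-0.4099) = -14.5749 < 0 → local maximum
  f''(0.6099) = 9.6928 > 0 → local minimum

Critical points: x = 1/10 - sqrt(26)/10 ≈ -0.4099 (local maximum); x = 1/10 + sqrt(26)/10 ≈ 0.6099 (local minimum)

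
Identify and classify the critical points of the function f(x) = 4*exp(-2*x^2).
f'(x) = -16*x*exp(-2*x^2)

Solve f'(x) = 0:
  f'(x) = (-16*x)·exp(-2*x^2) and exp(-2*x^2) > 0 for every x, so f'(x) = 0 ⇔ -16*x = 0.
  -16*x = 0.
  ⇒ x = 0

f''(x) = 16*(4*x^2 - 1)*exp(-2*x^2)
Second-derivative test at each critical point:
  f''(0) = -16 < 0 → local maximum

Critical points: x = 0 (local maximum)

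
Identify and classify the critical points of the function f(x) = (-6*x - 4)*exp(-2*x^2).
f'(x) = 2*(4*x*(3*x + 2) - 3)*exp(-2*x^2)

Solve f'(x) = 0:
  f'(x) = (24*x^2 + 16*x - 6)·exp(-2*x^2) and exp(-2*x^2) > 0 for every x, so f'(x) = 0 ⇔ 24*x^2 + 16*x - 6 = 0.
  Factor: 24*x^2 + 16*x - 6 = 2*(12*x^2 + 8*x - 3); 12*x^2 + 8*x - 3 = 0 has no rational roots; quadratic formula: x = (-8 ± √208)/24.
  ⇒ x = -sqrt(13)/6 - 1/3 ≈ -0.9343, -1/3 + sqrt(13)/6 ≈ 0.2676

f''(x) = 8*(-12*x^3 - 8*x^2 + 9*x + 2)*exp(-2*x^2)
Second-derivative test at each critical point:
  f''(-0.9343) = -5.0341 < 0 → local maximum
  f''(0.2676) = 24.9957 > 0 → local minimum

Critical points: x = -sqrt(13)/6 - 1/3 ≈ -0.9343 (local maximum); x = -1/3 + sqrt(13)/6 ≈ 0.2676 (local minimum)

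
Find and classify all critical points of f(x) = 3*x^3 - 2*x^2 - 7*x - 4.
f'(x) = 9*x^2 - 4*x - 7

Solve f'(x) = 0:
  9*x^2 - 4*x - 7 = 0 has no rational roots; quadratic formula: x = (4 ± √268)/18.
  ⇒ x = 2/9 - sqrt(67)/9 ≈ -0.6873, 2/9 + sqrt(67)/9 ≈ 1.1317

f''(x) = 18*x - 4
Second-derivative test at each critical point:
  f''(-0.6873) = -16.3707 < 0 → local maximum
  f''(1.1317) = 16.3707 > 0 → local minimum

Critical points: x = 2/9 - sqrt(67)/9 ≈ -0.6873 (local maximum); x = 2/9 + sqrt(67)/9 ≈ 1.1317 (local minimum)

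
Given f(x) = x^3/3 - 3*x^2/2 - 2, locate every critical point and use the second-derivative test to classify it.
f'(x) = x*(x - 3)

Solve f'(x) = 0:
  Factor: x^2 - 3*x = x*(x - 3) = 0.
  ⇒ x = 0, 3

f''(x) = 2*x - 3
Second-derivative test at each critical point:
  f''(0) = -3 < 0 → local maximum
  f''(3) = 3 > 0 → local minimum

Critical points: x = 0 (local maximum); x = 3 (local minimum)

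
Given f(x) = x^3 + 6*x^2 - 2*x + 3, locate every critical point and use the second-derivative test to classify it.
f'(x) = 3*x^2 + 12*x - 2

Solve f'(x) = 0:
  3*x^2 + 12*x - 2 = 0 has no rational roots; quadratic formula: x = (-12 ± √168)/6.
  ⇒ x = -sqrt(42)/3 - 2 ≈ -4.1602, -2 + sqrt(42)/3 ≈ 0.1602

f''(x) = 6*x + 12
Second-derivative test at each critical point:
  f''(-4.1602) = -12.9615 < 0 → local maximum
  f''(0.1602) = 12.9615 > 0 → local minimum

Critical points: x = -sqrt(42)/3 - 2 ≈ -4.1602 (local maximum); x = -2 + sqrt(42)/3 ≈ 0.1602 (local minimum)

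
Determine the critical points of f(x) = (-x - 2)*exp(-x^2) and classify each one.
f'(x) = (2*x*(x + 2) - 1)*exp(-x^2)

Solve f'(x) = 0:
  f'(x) = (2*x^2 + 4*x - 1)·exp(-x^2) and exp(-x^2) > 0 for every x, so f'(x) = 0 ⇔ 2*x^2 + 4*x - 1 = 0.
  2*x^2 + 4*x - 1 = 0 has no rational roots; quadratic formula: x = (-4 ± √24)/4.
  ⇒ x = -sqrt(6)/2 - 1 ≈ -2.2247, -1 + sqrt(6)/2 ≈ 0.2247

f''(x) = 2*(-2*x^2*(x + 2) + 3*x + 2)*exp(-x^2)
Second-derivative test at each critical point:
  f''(-2.2247) = -0.0347 < 0 → local maximum
  f''(0.2247) = 4.6577 > 0 → local minimum

Critical points: x = -sqrt(6)/2 - 1 ≈ -2.2247 (local maximum); x = -1 + sqrt(6)/2 ≈ 0.2247 (local minimum)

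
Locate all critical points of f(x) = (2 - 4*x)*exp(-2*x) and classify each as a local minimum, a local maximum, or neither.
f'(x) = 8*(x - 1)*exp(-2*x)

Solve f'(x) = 0:
  f'(x) = (8*x - 8)·exp(-2*x) and exp(-2*x) > 0 for every x, so f'(x) = 0 ⇔ 8*x - 8 = 0.
  Factor: 8*x - 8 = 8*(x - 1) = 0.
  ⇒ x = 1

f''(x) = 8*(3 - 2*x)*exp(-2*x)
Second-derivative test at each critical point:
  f''(1) = 1.0827 > 0 → local minimum

Critical points: x = 1 (local minimum)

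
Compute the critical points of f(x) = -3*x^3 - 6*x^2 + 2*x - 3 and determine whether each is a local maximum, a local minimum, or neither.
f'(x) = -9*x^2 - 12*x + 2

Solve f'(x) = 0:
  9*x^2 + 12*x - 2 = 0 has no rational roots; quadratic formula: x = (-12 ± √216)/18.
  ⇒ x = -sqrt(6)/3 - 2/3 ≈ -1.4832, -2/3 + sqrt(6)/3 ≈ 0.1498

f''(x) = -18*x - 12
Second-derivative test at each critical point:
  f''(-1.4832) = 14.6969 > 0 → local minimum
  f''(0.1498) = -14.6969 < 0 → local maximum

Critical points: x = -sqrt(6)/3 - 2/3 ≈ -1.4832 (local minimum); x = -2/3 + sqrt(6)/3 ≈ 0.1498 (local maximum)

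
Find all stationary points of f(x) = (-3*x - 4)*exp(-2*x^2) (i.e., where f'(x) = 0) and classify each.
f'(x) = (4*x*(3*x + 4) - 3)*exp(-2*x^2)

Solve f'(x) = 0:
  f'(x) = (12*x^2 + 16*x - 3)·exp(-2*x^2) and exp(-2*x^2) > 0 for every x, so f'(x) = 0 ⇔ 12*x^2 + 16*x - 3 = 0.
  Factor: 12*x^2 + 16*x - 3 = (2*x + 3)*(6*x - 1) = 0.
  ⇒ x = -3/2, 1/6

f''(x) = 4*(-12*x^3 - 16*x^2 + 9*x + 4)*exp(-2*x^2)
Second-derivative test at each critical point:
  f''(-3/2) = -0.2222 < 0 → local maximum
  f''(1/6) = 18.9192 > 0 → local minimum

Critical points: x = -3/2 (local maximum); x = 1/6 (local minimum)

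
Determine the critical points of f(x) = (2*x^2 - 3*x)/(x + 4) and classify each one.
f'(x) = 2*(x^2 + 8*x - 6)/(x^2 + 8*x + 16)

Solve f'(x) = 0:
  f'(x) = 2*(x^2 + 8*x - 6)/(x + 4)^2; the denominator is positive wherever f is defined, so f'(x) = 0 ⇔ 2*x^2 + 16*x - 12 = 0.
  Factor: 2*x^2 + 16*x - 12 = 2*(x^2 + 8*x - 6); x^2 + 8*x - 6 = 0 has no rational roots; quadratic formula: x = (-8 ± √88)/2.
  ⇒ x = -sqrt(22) - 4 ≈ -8.6904, -4 + sqrt(22) ≈ 0.6904

f''(x) = 88/(x^3 + 12*x^2 + 48*x + 64)
Second-derivative test at each critical point:
  f''(-8.6904) = -0.8528 < 0 → local maximum
  f''(0.6904) = 0.8528 > 0 → local minimum

Critical points: x = -sqrt(22) - 4 ≈ -8.6904 (local maximum); x = -4 + sqrt(22) ≈ 0.6904 (local minimum)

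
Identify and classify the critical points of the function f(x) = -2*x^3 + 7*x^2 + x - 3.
f'(x) = -6*x^2 + 14*x + 1

Solve f'(x) = 0:
  6*x^2 - 14*x - 1 = 0 has no rational roots; quadratic formula: x = (14 ± √220)/12.
  ⇒ x = 7/6 - sqrt(55)/6 ≈ -0.0694, 7/6 + sqrt(55)/6 ≈ 2.4027

f''(x) = 14 - 12*x
Second-derivative test at each critical point:
  f''(-0.0694) = 14.8324 > 0 → local minimum
  f''(2.4027) = -14.8324 < 0 → local maximum

Critical points: x = 7/6 - sqrt(55)/6 ≈ -0.0694 (local minimum); x = 7/6 + sqrt(55)/6 ≈ 2.4027 (local maximum)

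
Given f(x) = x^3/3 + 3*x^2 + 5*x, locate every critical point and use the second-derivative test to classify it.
f'(x) = x^2 + 6*x + 5

Solve f'(x) = 0:
  Factor: x^2 + 6*x + 5 = (x + 1)*(x + 5) = 0.
  ⇒ x = -5, -1

f''(x) = 2*x + 6
Second-derivative test at each critical point:
  f''(-5) = -4 < 0 → local maximum
  f''(-1) = 4 > 0 → local minimum

Critical points: x = -5 (local maximum); x = -1 (local minimum)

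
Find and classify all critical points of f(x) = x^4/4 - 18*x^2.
f'(x) = x*(x^2 - 36)

Solve f'(x) = 0:
  Factor: x^3 - 36*x = x*(x - 6)*(x + 6) = 0.
  ⇒ x = -6, 0, 6

f''(x) = 3*x^2 - 36
Second-derivative test at each critical point:
  f''(-6) = 72 > 0 → local minimum
  f''(0) = -36 < 0 → local maximum
  f''(6) = 72 > 0 → local minimum

Critical points: x = -6 (local minimum); x = 0 (local maximum); x = 6 (local minimum)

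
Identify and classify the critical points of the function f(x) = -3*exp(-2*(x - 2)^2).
f'(x) = 12*(x - 2)*exp(-2*(x - 2)^2)

Solve f'(x) = 0:
  f'(x) = (12*x - 24)·exp(-2*(x - 2)^2) and exp(-2*(x - 2)^2) > 0 for every x, so f'(x) = 0 ⇔ 12*x - 24 = 0.
  Factor: 12*x - 24 = 12*(x - 2) = 0.
  ⇒ x = 2

f''(x) = 12*(1 - 4*(x - 2)^2)*exp(-2*(x - 2)^2)
Second-derivative test at each critical point:
  f''(2) = 12 > 0 → local minimum

Critical points: x = 2 (local minimum)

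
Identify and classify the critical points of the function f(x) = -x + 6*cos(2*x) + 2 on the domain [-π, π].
f'(x) = -12*sin(2*x) - 1

Solve f'(x) = 0 on [-π, π]:
  f'(x) = 0 ⇔ sin(2*x) = -1/12, i.e. 2*x = arcsin(-1/12) + 2nπ or 2*x = π − arcsin(-1/12) + 2nπ; keep the solutions lying in [-π, π].
  ⇒ x = -pi/2 + asin(1/12)/2 ≈ -1.5291, -asin(1/12)/2 ≈ -0.0417, asin(1/12)/2 + pi/2 ≈ 1.6125, pi - asin(1/12)/2 ≈ 3.0999

f''(x) = -24*cos(2*x)
Second-derivative test at each critical point:
  f''(-1.5291) = 23.9165 > 0 → local minimum
  f''(-0.0417) = -23.9165 < 0 → local maximum
  f''(1.6125) = 23.9165 > 0 → local minimum
  f''(3.0999) = -23.9165 < 0 → local maximum

Critical points: x = -pi/2 + asin(1/12)/2 ≈ -1.5291 (local minimum); x = -asin(1/12)/2 ≈ -0.0417 (local maximum); x = asin(1/12)/2 + pi/2 ≈ 1.6125 (local minimum); x = pi - asin(1/12)/2 ≈ 3.0999 (local maximum)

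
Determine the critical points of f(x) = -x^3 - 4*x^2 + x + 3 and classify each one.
f'(x) = -3*x^2 - 8*x + 1

Solve f'(x) = 0:
  3*x^2 + 8*x - 1 = 0 has no rational roots; quadratic formula: x = (-8 ± √76)/6.
  ⇒ x = -sqrt(19)/3 - 4/3 ≈ -2.7863, -4/3 + sqrt(19)/3 ≈ 0.1196

f''(x) = -6*x - 8
Second-derivative test at each critical point:
  f''(-2.7863) = 8.7178 > 0 → local minimum
  f''(0.1196) = -8.7178 < 0 → local maximum

Critical points: x = -sqrt(19)/3 - 4/3 ≈ -2.7863 (local minimum); x = -4/3 + sqrt(19)/3 ≈ 0.1196 (local maximum)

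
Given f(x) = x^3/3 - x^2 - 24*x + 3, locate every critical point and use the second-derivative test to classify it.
f'(x) = x^2 - 2*x - 24

Solve f'(x) = 0:
  Factor: x^2 - 2*x - 24 = (x - 6)*(x + 4) = 0.
  ⇒ x = -4, 6

f''(x) = 2*x - 2
Second-derivative test at each critical point:
  f''(-4) = -10 < 0 → local maximum
  f''(6) = 10 > 0 → local minimum

Critical points: x = -4 (local maximum); x = 6 (local minimum)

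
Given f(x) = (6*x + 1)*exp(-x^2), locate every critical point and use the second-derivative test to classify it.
f'(x) = 2*(-x*(6*x + 1) + 3)*exp(-x^2)

Solve f'(x) = 0:
  f'(x) = (-12*x^2 - 2*x + 6)·exp(-x^2) and exp(-x^2) > 0 for every x, so f'(x) = 0 ⇔ -12*x^2 - 2*x + 6 = 0.
  Factor: -12*x^2 - 2*x + 6 = -2*(6*x^2 + x - 3); 6*x^2 + x - 3 = 0 has no rational roots; quadratic formula: x = (-1 ± √73)/12.
  ⇒ x = -sqrt(73)/12 - 1/12 ≈ -0.7953, -1/12 + sqrt(73)/12 ≈ 0.6287

f''(x) = 2*(2*x^2*(6*x + 1) - 18*x - 1)*exp(-x^2)
Second-derivative test at each critical point:
  f''(-0.7953) = 9.0777 > 0 → local minimum
  f''(0.6287) = -11.5093 < 0 → local maximum

Critical points: x = -sqrt(73)/12 - 1/12 ≈ -0.7953 (local minimum); x = -1/12 + sqrt(73)/12 ≈ 0.6287 (local maximum)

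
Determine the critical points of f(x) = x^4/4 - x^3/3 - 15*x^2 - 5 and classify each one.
f'(x) = x*(x^2 - x - 30)

Solve f'(x) = 0:
  Factor: x^3 - x^2 - 30*x = x*(x - 6)*(x + 5) = 0.
  ⇒ x = -5, 0, 6

f''(x) = 3*x^2 - 2*x - 30
Second-derivative test at each critical point:
  f''(-5) = 55 > 0 → local minimum
  f''(0) = -30 < 0 → local maximum
  f''(6) = 66 > 0 → local minimum

Critical points: x = -5 (local minimum); x = 0 (local maximum); x = 6 (local minimum)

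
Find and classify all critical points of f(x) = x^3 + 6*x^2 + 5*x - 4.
f'(x) = 3*x^2 + 12*x + 5

Solve f'(x) = 0:
  3*x^2 + 12*x + 5 = 0 has no rational roots; quadratic formula: x = (-12 ± √84)/6.
  ⇒ x = -2 - sqrt(21)/3 ≈ -3.5275, -2 + sqrt(21)/3 ≈ -0.4725

f''(x) = 6*x + 12
Second-derivative test at each critical point:
  f''(-3.5275) = -9.1652 < 0 → local maximum
  f''(-0.4725) = 9.1652 > 0 → local minimum

Critical points: x = -2 - sqrt(21)/3 ≈ -3.5275 (local maximum); x = -2 + sqrt(21)/3 ≈ -0.4725 (local minimum)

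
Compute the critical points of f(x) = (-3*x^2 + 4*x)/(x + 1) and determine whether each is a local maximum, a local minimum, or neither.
f'(x) = (-3*x^2 - 6*x + 4)/(x^2 + 2*x + 1)

Solve f'(x) = 0:
  f'(x) = -(3*x^2 + 6*x - 4)/(x + 1)^2; the denominator is positive wherever f is defined, so f'(x) = 0 ⇔ -3*x^2 - 6*x + 4 = 0.
  3*x^2 + 6*x - 4 = 0 has no rational roots; quadratic formula: x = (-6 ± √84)/6.
  ⇒ x = -sqrt(21)/3 - 1 ≈ -2.5275, -1 + sqrt(21)/3 ≈ 0.5275

f''(x) = -14/(x^3 + 3*x^2 + 3*x + 1)
Second-derivative test at each critical point:
  f''(-2.5275) = 3.9279 > 0 → local minimum
  f''(0.5275) = -3.9279 < 0 → local maximum

Critical points: x = -sqrt(21)/3 - 1 ≈ -2.5275 (local minimum); x = -1 + sqrt(21)/3 ≈ 0.5275 (local maximum)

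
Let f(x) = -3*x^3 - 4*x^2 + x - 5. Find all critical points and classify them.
f'(x) = -9*x^2 - 8*x + 1

Solve f'(x) = 0:
  Factor: -9*x^2 - 8*x + 1 = -(x + 1)*(9*x - 1) = 0.
  ⇒ x = -1, 1/9

f''(x) = -18*x - 8
Second-derivative test at each critical point:
  f''(-1) = 10 > 0 → local minimum
  f''(1/9) = -10 < 0 → local maximum

Critical points: x = -1 (local minimum); x = 1/9 (local maximum)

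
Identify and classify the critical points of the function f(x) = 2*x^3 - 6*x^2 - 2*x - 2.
f'(x) = 6*x^2 - 12*x - 2

Solve f'(x) = 0:
  Factor: 6*x^2 - 12*x - 2 = 2*(3*x^2 - 6*x - 1); 3*x^2 - 6*x - 1 = 0 has no rational roots; quadratic formula: x = (6 ± √48)/6.
  ⇒ x = 1 - 2*sqrt(3)/3 ≈ -0.1547, 1 + 2*sqrt(3)/3 ≈ 2.1547

f''(x) = 12*x - 12
Second-derivative test at each critical point:
  f''(-0.1547) = -13.8564 < 0 → local maximum
  f''(2.1547) = 13.8564 > 0 → local minimum

Critical points: x = 1 - 2*sqrt(3)/3 ≈ -0.1547 (local maximum); x = 1 + 2*sqrt(3)/3 ≈ 2.1547 (local minimum)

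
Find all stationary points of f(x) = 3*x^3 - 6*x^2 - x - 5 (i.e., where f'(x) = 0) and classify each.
f'(x) = 9*x^2 - 12*x - 1

Solve f'(x) = 0:
  9*x^2 - 12*x - 1 = 0 has no rational roots; quadratic formula: x = (12 ± √180)/18.
  ⇒ x = 2/3 - sqrt(5)/3 ≈ -0.0787, 2/3 + sqrt(5)/3 ≈ 1.4120

f''(x) = 18*x - 12
Second-derivative test at each critical point:
  f''(-0.0787) = -13.4164 < 0 → local maximum
  f''(1.4120) = 13.4164 > 0 → local minimum

Critical points: x = 2/3 - sqrt(5)/3 ≈ -0.0787 (local maximum); x = 2/3 + sqrt(5)/3 ≈ 1.4120 (local minimum)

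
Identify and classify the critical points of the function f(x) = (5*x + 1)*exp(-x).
f'(x) = (4 - 5*x)*exp(-x)

Solve f'(x) = 0:
  f'(x) = (4 - 5*x)·exp(-x) and exp(-x) > 0 for every x, so f'(x) = 0 ⇔ 4 - 5*x = 0.
  4 - 5*x = 0.
  ⇒ x = 4/5

f''(x) = (5*x - 9)*exp(-x)
Second-derivative test at each critical point:
  f''(4/5) = -2.2466 < 0 → local maximum

Critical points: x = 4/5 (local maximum)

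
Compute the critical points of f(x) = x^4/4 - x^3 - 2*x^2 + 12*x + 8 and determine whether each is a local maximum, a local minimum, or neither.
f'(x) = x^3 - 3*x^2 - 4*x + 12

Solve f'(x) = 0:
  Factor: x^3 - 3*x^2 - 4*x + 12 = (x - 3)*(x - 2)*(x + 2) = 0.
  ⇒ x = -2, 2, 3

f''(x) = 3*x^2 - 6*x - 4
Second-derivative test at each critical point:
  f''(-2) = 20 > 0 → local minimum
  f''(2) = -4 < 0 → local maximum
  f''(3) = 5 > 0 → local minimum

Critical points: x = -2 (local minimum); x = 2 (local maximum); x = 3 (local minimum)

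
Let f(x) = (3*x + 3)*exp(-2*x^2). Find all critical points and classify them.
f'(x) = 3*(-4*x*(x + 1) + 1)*exp(-2*x^2)

Solve f'(x) = 0:
  f'(x) = (-12*x^2 - 12*x + 3)·exp(-2*x^2) and exp(-2*x^2) > 0 for every x, so f'(x) = 0 ⇔ -12*x^2 - 12*x + 3 = 0.
  Factor: -12*x^2 - 12*x + 3 = -3*(4*x^2 + 4*x - 1); 4*x^2 + 4*x - 1 = 0 has no rational roots; quadratic formula: x = (-4 ± √32)/8.
  ⇒ x = -sqrt(2)/2 - 1/2 ≈ -1.2071, -1/2 + sqrt(2)/2 ≈ 0.2071

f''(x) = 12*(4*x^2*(x + 1) - 3*x - 1)*exp(-2*x^2)
Second-derivative test at each critical point:
  f''(-1.2071) = 0.9206 > 0 → local minimum
  f''(0.2071) = -15.5754 < 0 → local maximum

Critical points: x = -sqrt(2)/2 - 1/2 ≈ -1.2071 (local minimum); x = -1/2 + sqrt(2)/2 ≈ 0.2071 (local maximum)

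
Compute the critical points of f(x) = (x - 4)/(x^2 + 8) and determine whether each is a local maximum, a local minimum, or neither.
f'(x) = (x^2 - 2*x*(x - 4) + 8)/(x^2 + 8)^2

Solve f'(x) = 0:
  f'(x) = -(x^2 - 8*x - 8)/(x^2 + 8)^2; the denominator is positive wherever f is defined, so f'(x) = 0 ⇔ -x^2 + 8*x + 8 = 0.
  x^2 - 8*x - 8 = 0 has no rational roots; quadratic formula: x = (8 ± √96)/2.
  ⇒ x = 4 - 2*sqrt(6) ≈ -0.8990, 4 + 2*sqrt(6) ≈ 8.8990

f''(x) = 2*(4*x^2*(x - 4) + (4 - 3*x)*(x^2 + 8))/(x^2 + 8)^3
Second-derivative test at each critical point:
  f''(-0.8990) = 0.1263 > 0 → local minimum
  f''(8.8990) = -0.0013 < 0 → local maximum

Critical points: x = 4 - 2*sqrt(6) ≈ -0.8990 (local minimum); x = 4 + 2*sqrt(6) ≈ 8.8990 (local maximum)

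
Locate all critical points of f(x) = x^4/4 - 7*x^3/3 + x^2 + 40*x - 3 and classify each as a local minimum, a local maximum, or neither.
f'(x) = x^3 - 7*x^2 + 2*x + 40

Solve f'(x) = 0:
  Factor: x^3 - 7*x^2 + 2*x + 40 = (x - 5)*(x - 4)*(x + 2) = 0.
  ⇒ x = -2, 4, 5

f''(x) = 3*x^2 - 14*x + 2
Second-derivative test at each critical point:
  f''(-2) = 42 > 0 → local minimum
  f''(4) = -6 < 0 → local maximum
  f''(5) = 7 > 0 → local minimum

Critical points: x = -2 (local minimum); x = 4 (local maximum); x = 5 (local minimum)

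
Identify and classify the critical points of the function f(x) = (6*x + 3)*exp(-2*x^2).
f'(x) = 6*(-2*x*(2*x + 1) + 1)*exp(-2*x^2)

Solve f'(x) = 0:
  f'(x) = (-24*x^2 - 12*x + 6)·exp(-2*x^2) and exp(-2*x^2) > 0 for every x, so f'(x) = 0 ⇔ -24*x^2 - 12*x + 6 = 0.
  Factor: -24*x^2 - 12*x + 6 = -6*(4*x^2 + 2*x - 1); 4*x^2 + 2*x - 1 = 0 has no rational roots; quadratic formula: x = (-2 ± √20)/8.
  ⇒ x = -sqrt(5)/4 - 1/4 ≈ -0.8090, -1/4 + sqrt(5)/4 ≈ 0.3090

f''(x) = 12*(4*x^2*(2*x + 1) - 6*x - 1)*exp(-2*x^2)
Second-derivative test at each critical point:
  f''(-0.8090) = 7.2472 > 0 → local minimum
  f''(0.3090) = -22.1678 < 0 → local maximum

Critical points: x = -sqrt(5)/4 - 1/4 ≈ -0.8090 (local minimum); x = -1/4 + sqrt(5)/4 ≈ 0.3090 (local maximum)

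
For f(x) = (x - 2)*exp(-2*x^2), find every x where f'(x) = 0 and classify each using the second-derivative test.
f'(x) = (-4*x*(x - 2) + 1)*exp(-2*x^2)

Solve f'(x) = 0:
  f'(x) = (-4*x^2 + 8*x + 1)·exp(-2*x^2) and exp(-2*x^2) > 0 for every x, so f'(x) = 0 ⇔ -4*x^2 + 8*x + 1 = 0.
  4*x^2 - 8*x - 1 = 0 has no rational roots; quadratic formula: x = (8 ± √80)/8.
  ⇒ x = 1 - sqrt(5)/2 ≈ -0.1180, 1 + sqrt(5)/2 ≈ 2.1180

f''(x) = 4*(4*x^2*(x - 2) - 3*x + 2)*exp(-2*x^2)
Second-derivative test at each critical point:
  f''(-0.1180) = 8.6985 > 0 → local minimum
  f''(2.1180) = -0.0011 < 0 → local maximum

Critical points: x = 1 - sqrt(5)/2 ≈ -0.1180 (local minimum); x = 1 + sqrt(5)/2 ≈ 2.1180 (local maximum)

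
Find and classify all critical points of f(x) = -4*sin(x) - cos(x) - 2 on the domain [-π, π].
f'(x) = sin(x) - 4*cos(x)

Solve f'(x) = 0 on [-π, π]:
  f'(x) = 0 ⇔ -4*cos(x) = -sin(x) ⇔ tan(x) = 4, i.e. x = arctan(4) + nπ; keep the solutions lying in [-π, π].
  ⇒ x = -pi + atan(4) ≈ -1.8158, atan(4) ≈ 1.3258

f''(x) = 4*sin(x) + cos(x)
Second-derivative test at each critical point:
  f''(-1.8158) = -4.1231 < 0 → local maximum
  f''(1.3258) = 4.1231 > 0 → local minimum

Critical points: x = -pi + atan(4) ≈ -1.8158 (local maximum); x = atan(4) ≈ 1.3258 (local minimum)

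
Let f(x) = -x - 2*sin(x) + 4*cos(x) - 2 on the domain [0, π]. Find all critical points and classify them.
f'(x) = -4*sin(x) - 2*cos(x) - 1

Solve f'(x) = 0 on [0, π]:
  f'(x) = 0 ⇔ -4*sin(x) - 2*cos(x) = 1. Write the left side as R·cos(x + φ) with R = √((-2)² + 4²) = 2*sqrt(5), cos φ = -sqrt(5)/5, sin φ = 2*sqrt(5)/5; then cos(x + φ) = sqrt(5)/10. Solve for x and keep the solutions lying in [0, π].
  ⇒ x = atan((-2 + sqrt(19))/(-2*sqrt(19) - 1)) + pi ≈ 2.9035

f''(x) = 2*sin(x) - 4*cos(x)
Second-derivative test at each critical point:
  f''(2.9035) = 4.3589 > 0 → local minimum

Critical points: x = atan((-2 + sqrt(19))/(-2*sqrt(19) - 1)) + pi ≈ 2.9035 (local minimum)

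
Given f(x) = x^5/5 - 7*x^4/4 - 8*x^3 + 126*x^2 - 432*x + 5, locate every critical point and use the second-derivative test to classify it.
f'(x) = x^4 - 7*x^3 - 24*x^2 + 252*x - 432

Solve f'(x) = 0:
  Factor: x^4 - 7*x^3 - 24*x^2 + 252*x - 432 = (x - 6)*(x - 4)*(x - 3)*(x + 6) = 0.
  ⇒ x = -6, 3, 4, 6

f''(x) = 4*x^3 - 21*x^2 - 48*x + 252
Second-derivative test at each critical point:
  f''(-6) = -1080 < 0 → local maximum
  f''(3) = 27 > 0 → local minimum
  f''(4) = -20 < 0 → local maximum
  f''(6) = 72 > 0 → local minimum

Critical points: x = -6 (local maximum); x = 3 (local minimum); x = 4 (local maximum); x = 6 (local minimum)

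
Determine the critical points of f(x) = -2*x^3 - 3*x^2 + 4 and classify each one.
f'(x) = 6*x*(-x - 1)

Solve f'(x) = 0:
  Factor: -6*x^2 - 6*x = -6*x*(x + 1) = 0.
  ⇒ x = -1, 0

f''(x) = -12*x - 6
Second-derivative test at each critical point:
  f''(-1) = 6 > 0 → local minimum
  f''(0) = -6 < 0 → local maximum

Critical points: x = -1 (local minimum); x = 0 (local maximum)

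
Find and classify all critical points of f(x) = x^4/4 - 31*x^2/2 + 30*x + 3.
f'(x) = x^3 - 31*x + 30

Solve f'(x) = 0:
  Factor: x^3 - 31*x + 30 = (x - 5)*(x - 1)*(x + 6) = 0.
  ⇒ x = -6, 1, 5

f''(x) = 3*x^2 - 31
Second-derivative test at each critical point:
  f''(-6) = 77 > 0 → local minimum
  f''(1) = -28 < 0 → local maximum
  f''(5) = 44 > 0 → local minimum

Critical points: x = -6 (local minimum); x = 1 (local maximum); x = 5 (local minimum)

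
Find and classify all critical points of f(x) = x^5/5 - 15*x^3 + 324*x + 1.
f'(x) = x^4 - 45*x^2 + 324

Solve f'(x) = 0:
  Factor: x^4 - 45*x^2 + 324 = (x - 6)*(x - 3)*(x + 3)*(x + 6) = 0.
  ⇒ x = -6, -3, 3, 6

f''(x) = 4*x^3 - 90*x
Second-derivative test at each critical point:
  f''(-6) = -324 < 0 → local maximum
  f''(-3) = 162 > 0 → local minimum
  f''(3) = -162 < 0 → local maximum
  f''(6) = 324 > 0 → local minimum

Critical points: x = -6 (local maximum); x = -3 (local minimum); x = 3 (local maximum); x = 6 (local minimum)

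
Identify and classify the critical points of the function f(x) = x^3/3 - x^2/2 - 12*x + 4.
f'(x) = x^2 - x - 12

Solve f'(x) = 0:
  Factor: x^2 - x - 12 = (x - 4)*(x + 3) = 0.
  ⇒ x = -3, 4

f''(x) = 2*x - 1
Second-derivative test at each critical point:
  f''(-3) = -7 < 0 → local maximum
  f''(4) = 7 > 0 → local minimum

Critical points: x = -3 (local maximum); x = 4 (local minimum)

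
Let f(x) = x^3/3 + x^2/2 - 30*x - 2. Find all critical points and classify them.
f'(x) = x^2 + x - 30

Solve f'(x) = 0:
  Factor: x^2 + x - 30 = (x - 5)*(x + 6) = 0.
  ⇒ x = -6, 5

f''(x) = 2*x + 1
Second-derivative test at each critical point:
  f''(-6) = -11 < 0 → local maximum
  f''(5) = 11 > 0 → local minimum

Critical points: x = -6 (local maximum); x = 5 (local minimum)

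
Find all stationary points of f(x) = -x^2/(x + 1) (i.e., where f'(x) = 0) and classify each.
f'(x) = x*(-x - 2)/(x + 1)^2

Solve f'(x) = 0:
  f'(x) = -x*(x + 2)/(x + 1)^2; the denominator is positive wherever f is defined, so f'(x) = 0 ⇔ -x^2 - 2*x = 0.
  Factor: -x^2 - 2*x = -x*(x + 2) = 0.
  ⇒ x = -2, 0

f''(x) = -2/(x^3 + 3*x^2 + 3*x + 1)
Second-derivative test at each critical point:
  f''(-2) = 2 > 0 → local minimum
  f''(0) = -2 < 0 → local maximum

Critical points: x = -2 (local minimum); x = 0 (local maximum)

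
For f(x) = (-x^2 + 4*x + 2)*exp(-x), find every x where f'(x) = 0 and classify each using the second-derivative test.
f'(x) = (x^2 - 6*x + 2)*exp(-x)

Solve f'(x) = 0:
  f'(x) = (x^2 - 6*x + 2)·exp(-x) and exp(-x) > 0 for every x, so f'(x) = 0 ⇔ x^2 - 6*x + 2 = 0.
  x^2 - 6*x + 2 = 0 has no rational roots; quadratic formula: x = (6 ± √28)/2.
  ⇒ x = 3 - sqrt(7) ≈ 0.3542, sqrt(7) + 3 ≈ 5.6458

f''(x) = (-x^2 + 8*x - 8)*exp(-x)
Second-derivative test at each critical point:
  f''(0.3542) = -3.7130 < 0 → local maximum
  f''(5.6458) = 0.0187 > 0 → local minimum

Critical points: x = 3 - sqrt(7) ≈ 0.3542 (local maximum); x = sqrt(7) + 3 ≈ 5.6458 (local minimum)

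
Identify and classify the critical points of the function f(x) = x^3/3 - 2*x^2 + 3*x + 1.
f'(x) = x^2 - 4*x + 3

Solve f'(x) = 0:
  Factor: x^2 - 4*x + 3 = (x - 3)*(x - 1) = 0.
  ⇒ x = 1, 3

f''(x) = 2*x - 4
Second-derivative test at each critical point:
  f''(1) = -2 < 0 → local maximum
  f''(3) = 2 > 0 → local minimum

Critical points: x = 1 (local maximum); x = 3 (local minimum)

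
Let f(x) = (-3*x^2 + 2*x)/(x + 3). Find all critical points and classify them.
f'(x) = 3*(-x^2 - 6*x + 2)/(x^2 + 6*x + 9)

Solve f'(x) = 0:
  f'(x) = -3*(x^2 + 6*x - 2)/(x + 3)^2; the denominator is positive wherever f is defined, so f'(x) = 0 ⇔ -3*x^2 - 18*x + 6 = 0.
  Factor: -3*x^2 - 18*x + 6 = -3*(x^2 + 6*x - 2); x^2 + 6*x - 2 = 0 has no rational roots; quadratic formula: x = (-6 ± √44)/2.
  ⇒ x = -sqrt(11) - 3 ≈ -6.3166, -3 + sqrt(11) ≈ 0.3166

f''(x) = -66/(x^3 + 9*x^2 + 27*x + 27)
Second-derivative test at each critical point:
  f''(-6.3166) = 1.8091 > 0 → local minimum
  f''(0.3166) = -1.8091 < 0 → local maximum

Critical points: x = -sqrt(11) - 3 ≈ -6.3166 (local minimum); x = -3 + sqrt(11) ≈ 0.3166 (local maximum)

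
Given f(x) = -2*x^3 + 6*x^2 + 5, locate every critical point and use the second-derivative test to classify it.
f'(x) = 6*x*(2 - x)

Solve f'(x) = 0:
  Factor: -6*x^2 + 12*x = -6*x*(x - 2) = 0.
  ⇒ x = 0, 2

f''(x) = 12 - 12*x
Second-derivative test at each critical point:
  f''(0) = 12 > 0 → local minimum
  f''(2) = -12 < 0 → local maximum

Critical points: x = 0 (local minimum); x = 2 (local maximum)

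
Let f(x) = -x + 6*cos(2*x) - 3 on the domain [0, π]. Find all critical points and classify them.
f'(x) = -12*sin(2*x) - 1

Solve f'(x) = 0 on [0, π]:
  f'(x) = 0 ⇔ sin(2*x) = -1/12, i.e. 2*x = arcsin(-1/12) + 2nπ or 2*x = π − arcsin(-1/12) + 2nπ; keep the solutions lying in [0, π].
  ⇒ x = asin(1/12)/2 + pi/2 ≈ 1.6125, pi - asin(1/12)/2 ≈ 3.0999

f''(x) = -24*cos(2*x)
Second-derivative test at each critical point:
  f''(1.6125) = 23.9165 > 0 → local minimum
  f''(3.0999) = -23.9165 < 0 → local maximum

Critical points: x = asin(1/12)/2 + pi/2 ≈ 1.6125 (local minimum); x = pi - asin(1/12)/2 ≈ 3.0999 (local maximum)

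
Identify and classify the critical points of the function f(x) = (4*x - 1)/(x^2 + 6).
f'(x) = 2*(-2*x^2 + x + 12)/(x^4 + 12*x^2 + 36)

Solve f'(x) = 0:
  f'(x) = -2*(2*x^2 - x - 12)/(x^2 + 6)^2; the denominator is positive wherever f is defined, so f'(x) = 0 ⇔ -4*x^2 + 2*x + 24 = 0.
  Factor: -4*x^2 + 2*x + 24 = -2*(2*x^2 - x - 12); 2*x^2 - x - 12 = 0 has no rational roots; quadratic formula: x = (1 ± √97)/4.
  ⇒ x = 1/4 - sqrt(97)/4 ≈ -2.2122, 1/4 + sqrt(97)/4 ≈ 2.7122

f''(x) = 2*(4*x^2*(4*x - 1) + (1 - 12*x)*(x^2 + 6))/(x^2 + 6)^3
Second-derivative test at each critical point:
  f''(-2.2122) = 0.1660 > 0 → local minimum
  f''(2.7122) = -0.1104 < 0 → local maximum

Critical points: x = 1/4 - sqrt(97)/4 ≈ -2.2122 (local minimum); x = 1/4 + sqrt(97)/4 ≈ 2.7122 (local maximum)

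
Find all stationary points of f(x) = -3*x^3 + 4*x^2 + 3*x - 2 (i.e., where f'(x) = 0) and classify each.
f'(x) = -9*x^2 + 8*x + 3

Solve f'(x) = 0:
  9*x^2 - 8*x - 3 = 0 has no rational roots; quadratic formula: x = (8 ± √172)/18.
  ⇒ x = 4/9 - sqrt(43)/9 ≈ -0.2842, 4/9 + sqrt(43)/9 ≈ 1.1730

f''(x) = 8 - 18*x
Second-derivative test at each critical point:
  f''(-0.2842) = 13.1149 > 0 → local minimum
  f''(1.1730) = -13.1149 < 0 → local maximum

Critical points: x = 4/9 - sqrt(43)/9 ≈ -0.2842 (local minimum); x = 4/9 + sqrt(43)/9 ≈ 1.1730 (local maximum)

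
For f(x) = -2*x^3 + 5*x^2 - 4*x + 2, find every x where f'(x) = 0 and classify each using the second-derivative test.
f'(x) = -6*x^2 + 10*x - 4

Solve f'(x) = 0:
  Factor: -6*x^2 + 10*x - 4 = -2*(x - 1)*(3*x - 2) = 0.
  ⇒ x = 2/3, 1

f''(x) = 10 - 12*x
Second-derivative test at each critical point:
  f''(2/3) = 2 > 0 → local minimum
  f''(1) = -2 < 0 → local maximum

Critical points: x = 2/3 (local minimum); x = 1 (local maximum)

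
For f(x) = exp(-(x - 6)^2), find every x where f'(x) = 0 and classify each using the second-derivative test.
f'(x) = 2*(6 - x)*exp(-(x - 6)^2)

Solve f'(x) = 0:
  f'(x) = (12 - 2*x)·exp(-(x - 6)^2) and exp(-(x - 6)^2) > 0 for every x, so f'(x) = 0 ⇔ 12 - 2*x = 0.
  Factor: 12 - 2*x = -2*(x - 6) = 0.
  ⇒ x = 6

f''(x) = 2*(2*(x - 6)^2 - 1)*exp(-(x - 6)^2)
Second-derivative test at each critical point:
  f''(6) = -2 < 0 → local maximum

Critical points: x = 6 (local maximum)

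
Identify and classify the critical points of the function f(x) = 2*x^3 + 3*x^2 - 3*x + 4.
f'(x) = 6*x^2 + 6*x - 3

Solve f'(x) = 0:
  Factor: 6*x^2 + 6*x - 3 = 3*(2*x^2 + 2*x - 1); 2*x^2 + 2*x - 1 = 0 has no rational roots; quadratic formula: x = (-2 ± √12)/4.
  ⇒ x = -sqrt(3)/2 - 1/2 ≈ -1.3660, -1/2 + sqrt(3)/2 ≈ 0.3660

f''(x) = 12*x + 6
Second-derivative test at each critical point:
  f''(-1.3660) = -10.3923 < 0 → local maximum
  f''(0.3660) = 10.3923 > 0 → local minimum

Critical points: x = -sqrt(3)/2 - 1/2 ≈ -1.3660 (local maximum); x = -1/2 + sqrt(3)/2 ≈ 0.3660 (local minimum)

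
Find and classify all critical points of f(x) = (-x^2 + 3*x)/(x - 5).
f'(x) = (-x^2 + 10*x - 15)/(x^2 - 10*x + 25)

Solve f'(x) = 0:
  f'(x) = -(x^2 - 10*x + 15)/(x - 5)^2; the denominator is positive wherever f is defined, so f'(x) = 0 ⇔ -x^2 + 10*x - 15 = 0.
  x^2 - 10*x + 15 = 0 has no rational roots; quadratic formula: x = (10 ± √40)/2.
  ⇒ x = 5 - sqrt(10) ≈ 1.8377, sqrt(10) + 5 ≈ 8.1623

f''(x) = -20/(x^3 - 15*x^2 + 75*x - 125)
Second-derivative test at each critical point:
  f''(1.8377) = 0.6325 > 0 → local minimum
  f''(8.1623) = -0.6325 < 0 → local maximum

Critical points: x = 5 - sqrt(10) ≈ 1.8377 (local minimum); x = sqrt(10) + 5 ≈ 8.1623 (local maximum)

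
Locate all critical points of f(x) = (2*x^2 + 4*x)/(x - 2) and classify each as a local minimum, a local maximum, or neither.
f'(x) = 2*(x^2 - 4*x - 4)/(x^2 - 4*x + 4)

Solve f'(x) = 0:
  f'(x) = 2*(x^2 - 4*x - 4)/(x - 2)^2; the denominator is positive wherever f is defined, so f'(x) = 0 ⇔ 2*x^2 - 8*x - 8 = 0.
  Factor: 2*x^2 - 8*x - 8 = 2*(x^2 - 4*x - 4); x^2 - 4*x - 4 = 0 has no rational roots; quadratic formula: x = (4 ± √32)/2.
  ⇒ x = 2 - 2*sqrt(2) ≈ -0.8284, 2 + 2*sqrt(2) ≈ 4.8284

f''(x) = 32/(x^3 - 6*x^2 + 12*x - 8)
Second-derivative test at each critical point:
  f''(-0.8284) = -1.4142 < 0 → local maximum
  f''(4.8284) = 1.4142 > 0 → local minimum

Critical points: x = 2 - 2*sqrt(2) ≈ -0.8284 (local maximum); x = 2 + 2*sqrt(2) ≈ 4.8284 (local minimum)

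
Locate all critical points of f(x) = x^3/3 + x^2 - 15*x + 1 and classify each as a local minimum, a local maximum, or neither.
f'(x) = x^2 + 2*x - 15

Solve f'(x) = 0:
  Factor: x^2 + 2*x - 15 = (x - 3)*(x + 5) = 0.
  ⇒ x = -5, 3

f''(x) = 2*x + 2
Second-derivative test at each critical point:
  f''(-5) = -8 < 0 → local maximum
  f''(3) = 8 > 0 → local minimum

Critical points: x = -5 (local maximum); x = 3 (local minimum)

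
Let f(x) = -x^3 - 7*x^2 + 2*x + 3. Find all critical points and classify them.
f'(x) = -3*x^2 - 14*x + 2

Solve f'(x) = 0:
  3*x^2 + 14*x - 2 = 0 has no rational roots; quadratic formula: x = (-14 ± √220)/6.
  ⇒ x = -sqrt(55)/3 - 7/3 ≈ -4.8054, -7/3 + sqrt(55)/3 ≈ 0.1387

f''(x) = -6*x - 14
Second-derivative test at each critical point:
  f''(-4.8054) = 14.8324 > 0 → local minimum
  f''(0.1387) = -14.8324 < 0 → local maximum

Critical points: x = -sqrt(55)/3 - 7/3 ≈ -4.8054 (local minimum); x = -7/3 + sqrt(55)/3 ≈ 0.1387 (local maximum)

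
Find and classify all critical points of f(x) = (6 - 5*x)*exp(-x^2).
f'(x) = (2*x*(5*x - 6) - 5)*exp(-x^2)

Solve f'(x) = 0:
  f'(x) = (10*x^2 - 12*x - 5)·exp(-x^2) and exp(-x^2) > 0 for every x, so f'(x) = 0 ⇔ 10*x^2 - 12*x - 5 = 0.
  10*x^2 - 12*x - 5 = 0 has no rational roots; quadratic formula: x = (12 ± √344)/20.
  ⇒ x = 3/5 - sqrt(86)/10 ≈ -0.3274, 3/5 + sqrt(86)/10 ≈ 1.5274

f''(x) = 2*(2*x^2*(6 - 5*x) + 15*x - 6)*exp(-x^2)
Second-derivative test at each critical point:
  f''(-0.3274) = -16.6624 < 0 → local maximum
  f''(1.5274) = 1.7995 > 0 → local minimum

Critical points: x = 3/5 - sqrt(86)/10 ≈ -0.3274 (local maximum); x = 3/5 + sqrt(86)/10 ≈ 1.5274 (local minimum)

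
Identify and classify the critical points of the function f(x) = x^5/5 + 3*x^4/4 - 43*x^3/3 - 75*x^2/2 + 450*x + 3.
f'(x) = x^4 + 3*x^3 - 43*x^2 - 75*x + 450

Solve f'(x) = 0:
  Factor: x^4 + 3*x^3 - 43*x^2 - 75*x + 450 = (x - 5)*(x - 3)*(x + 5)*(x + 6) = 0.
  ⇒ x = -6, -5, 3, 5

f''(x) = 4*x^3 + 9*x^2 - 86*x - 75
Second-derivative test at each critical point:
  f''(-6) = -99 < 0 → local maximum
  f''(-5) = 80 > 0 → local minimum
  f''(3) = -144 < 0 → local maximum
  f''(5) = 220 > 0 → local minimum

Critical points: x = -6 (local maximum); x = -5 (local minimum); x = 3 (local maximum); x = 5 (local minimum)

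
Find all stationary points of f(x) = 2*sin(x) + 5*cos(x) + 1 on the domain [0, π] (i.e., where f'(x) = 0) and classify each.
f'(x) = -5*sin(x) + 2*cos(x)

Solve f'(x) = 0 on [0, π]:
  f'(x) = 0 ⇔ 2*cos(x) = 5*sin(x) ⇔ tan(x) = 2/5, i.e. x = arctan(2/5) + nπ; keep the solutions lying in [0, π].
  ⇒ x = atan(2/5) ≈ 0.3805

f''(x) = -2*sin(x) - 5*cos(x)
Second-derivative test at each critical point:
  f''(0.3805) = -5.3852 < 0 → local maximum

Critical points: x = atan(2/5) ≈ 0.3805 (local maximum)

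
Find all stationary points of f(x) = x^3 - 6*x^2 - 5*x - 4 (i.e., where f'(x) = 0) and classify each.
f'(x) = 3*x^2 - 12*x - 5

Solve f'(x) = 0:
  3*x^2 - 12*x - 5 = 0 has no rational roots; quadratic formula: x = (12 ± √204)/6.
  ⇒ x = 2 - sqrt(51)/3 ≈ -0.3805, 2 + sqrt(51)/3 ≈ 4.3805

f''(x) = 6*x - 12
Second-derivative test at each critical point:
  f''(-0.3805) = -14.2829 < 0 → local maximum
  f''(4.3805) = 14.2829 > 0 → local minimum

Critical points: x = 2 - sqrt(51)/3 ≈ -0.3805 (local maximum); x = 2 + sqrt(51)/3 ≈ 4.3805 (local minimum)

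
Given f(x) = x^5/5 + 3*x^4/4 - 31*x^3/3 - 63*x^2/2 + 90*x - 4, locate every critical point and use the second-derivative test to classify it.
f'(x) = x^4 + 3*x^3 - 31*x^2 - 63*x + 90

Solve f'(x) = 0:
  Factor: x^4 + 3*x^3 - 31*x^2 - 63*x + 90 = (x - 5)*(x - 1)*(x + 3)*(x + 6) = 0.
  ⇒ x = -6, -3, 1, 5

f''(x) = 4*x^3 + 9*x^2 - 62*x - 63
Second-derivative test at each critical point:
  f''(-6) = -231 < 0 → local maximum
  f''(-3) = 96 > 0 → local minimum
  f''(1) = -112 < 0 → local maximum
  f''(5) = 352 > 0 → local minimum

Critical points: x = -6 (local maximum); x = -3 (local minimum); x = 1 (local maximum); x = 5 (local minimum)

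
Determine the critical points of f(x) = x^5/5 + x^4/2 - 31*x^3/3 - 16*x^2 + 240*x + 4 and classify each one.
f'(x) = x^4 + 2*x^3 - 31*x^2 - 32*x + 240

Solve f'(x) = 0:
  Factor: x^4 + 2*x^3 - 31*x^2 - 32*x + 240 = (x - 4)*(x - 3)*(x + 4)*(x + 5) = 0.
  ⇒ x = -5, -4, 3, 4

f''(x) = 4*x^3 + 6*x^2 - 62*x - 32
Second-derivative test at each critical point:
  f''(-5) = -72 < 0 → local maximum
  f''(-4) = 56 > 0 → local minimum
  f''(3) = -56 < 0 → local maximum
  f''(4) = 72 > 0 → local minimum

Critical points: x = -5 (local maximum); x = -4 (local minimum); x = 3 (local maximum); x = 4 (local minimum)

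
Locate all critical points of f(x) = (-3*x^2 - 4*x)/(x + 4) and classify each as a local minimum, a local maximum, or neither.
f'(x) = (-3*x^2 - 24*x - 16)/(x^2 + 8*x + 16)

Solve f'(x) = 0:
  f'(x) = -(3*x^2 + 24*x + 16)/(x + 4)^2; the denominator is positive wherever f is defined, so f'(x) = 0 ⇔ -3*x^2 - 24*x - 16 = 0.
  3*x^2 + 24*x + 16 = 0 has no rational roots; quadratic formula: x = (-24 ± √384)/6.
  ⇒ x = -4 - 4*sqrt(6)/3 ≈ -7.2660, -4 + 4*sqrt(6)/3 ≈ -0.7340

f''(x) = -64/(x^3 + 12*x^2 + 48*x + 64)
Second-derivative test at each critical point:
  f''(-7.2660) = 1.8371 > 0 → local minimum
  f''(-0.7340) = -1.8371 < 0 → local maximum

Critical points: x = -4 - 4*sqrt(6)/3 ≈ -7.2660 (local minimum); x = -4 + 4*sqrt(6)/3 ≈ -0.7340 (local maximum)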